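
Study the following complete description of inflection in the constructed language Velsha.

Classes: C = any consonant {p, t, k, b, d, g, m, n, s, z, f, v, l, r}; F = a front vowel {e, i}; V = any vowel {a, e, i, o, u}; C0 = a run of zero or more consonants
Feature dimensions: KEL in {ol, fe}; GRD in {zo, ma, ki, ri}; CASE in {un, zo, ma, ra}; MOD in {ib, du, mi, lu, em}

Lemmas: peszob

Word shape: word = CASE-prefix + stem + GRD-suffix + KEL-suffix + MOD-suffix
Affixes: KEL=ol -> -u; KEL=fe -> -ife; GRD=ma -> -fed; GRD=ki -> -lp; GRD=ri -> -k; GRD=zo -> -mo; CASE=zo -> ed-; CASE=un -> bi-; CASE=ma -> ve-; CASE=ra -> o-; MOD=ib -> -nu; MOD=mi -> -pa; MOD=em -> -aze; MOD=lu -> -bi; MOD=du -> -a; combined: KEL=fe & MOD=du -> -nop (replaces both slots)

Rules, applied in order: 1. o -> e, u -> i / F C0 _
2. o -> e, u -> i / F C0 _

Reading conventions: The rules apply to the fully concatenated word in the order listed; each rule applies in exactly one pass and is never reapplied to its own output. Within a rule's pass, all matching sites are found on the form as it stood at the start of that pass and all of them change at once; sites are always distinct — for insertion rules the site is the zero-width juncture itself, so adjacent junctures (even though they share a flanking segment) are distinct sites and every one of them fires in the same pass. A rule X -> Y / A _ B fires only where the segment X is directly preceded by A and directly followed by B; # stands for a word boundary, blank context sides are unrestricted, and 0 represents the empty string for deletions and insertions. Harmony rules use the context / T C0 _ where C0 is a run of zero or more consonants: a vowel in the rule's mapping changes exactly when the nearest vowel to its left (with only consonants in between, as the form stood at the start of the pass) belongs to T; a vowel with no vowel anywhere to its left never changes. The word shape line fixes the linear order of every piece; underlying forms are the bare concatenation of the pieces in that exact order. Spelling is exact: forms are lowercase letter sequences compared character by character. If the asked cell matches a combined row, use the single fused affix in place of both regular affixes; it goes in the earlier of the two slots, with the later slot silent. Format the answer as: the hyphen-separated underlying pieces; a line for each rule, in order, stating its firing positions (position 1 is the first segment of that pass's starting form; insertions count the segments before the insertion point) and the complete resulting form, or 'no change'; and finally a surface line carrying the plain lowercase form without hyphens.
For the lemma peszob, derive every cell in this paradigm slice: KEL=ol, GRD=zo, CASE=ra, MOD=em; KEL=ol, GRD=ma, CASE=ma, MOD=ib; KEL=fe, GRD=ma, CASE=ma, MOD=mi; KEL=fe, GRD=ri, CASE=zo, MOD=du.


cell KEL=ol, GRD=zo, CASE=ra, MOD=em:
underlying: o-peszob-mo-u-aze
1. o -> e, u -> i / F C0 _: fires at position(s) 6: opeszebmouaze
2. o -> e, u -> i / F C0 _: fires at position(s) 9: opeszebmeuaze
surface: opeszebmeuaze

cell KEL=ol, GRD=ma, CASE=ma, MOD=ib:
underlying: ve-peszob-fed-u-nu
1. o -> e, u -> i / F C0 _: fires at position(s) 7, 12: vepeszebfedinu
2. o -> e, u -> i / F C0 _: fires at position(s) 14: vepeszebfedini
surface: vepeszebfedini

cell KEL=fe, GRD=ma, CASE=ma, MOD=mi:
underlying: ve-peszob-fed-ife-pa
1. o -> e, u -> i / F C0 _: fires at position(s) 7: vepeszebfedifepa
2. o -> e, u -> i / F C0 _: no change
surface: vepeszebfedifepa

cell KEL=fe, GRD=ri, CASE=zo, MOD=du:
underlying: ed-peszob-k-nop
1. o -> e, u -> i / F C0 _: fires at position(s) 7: edpeszebknop
2. o -> e, u -> i / F C0 _: fires at position(s) 11: edpeszebknep
surface: edpeszebknep


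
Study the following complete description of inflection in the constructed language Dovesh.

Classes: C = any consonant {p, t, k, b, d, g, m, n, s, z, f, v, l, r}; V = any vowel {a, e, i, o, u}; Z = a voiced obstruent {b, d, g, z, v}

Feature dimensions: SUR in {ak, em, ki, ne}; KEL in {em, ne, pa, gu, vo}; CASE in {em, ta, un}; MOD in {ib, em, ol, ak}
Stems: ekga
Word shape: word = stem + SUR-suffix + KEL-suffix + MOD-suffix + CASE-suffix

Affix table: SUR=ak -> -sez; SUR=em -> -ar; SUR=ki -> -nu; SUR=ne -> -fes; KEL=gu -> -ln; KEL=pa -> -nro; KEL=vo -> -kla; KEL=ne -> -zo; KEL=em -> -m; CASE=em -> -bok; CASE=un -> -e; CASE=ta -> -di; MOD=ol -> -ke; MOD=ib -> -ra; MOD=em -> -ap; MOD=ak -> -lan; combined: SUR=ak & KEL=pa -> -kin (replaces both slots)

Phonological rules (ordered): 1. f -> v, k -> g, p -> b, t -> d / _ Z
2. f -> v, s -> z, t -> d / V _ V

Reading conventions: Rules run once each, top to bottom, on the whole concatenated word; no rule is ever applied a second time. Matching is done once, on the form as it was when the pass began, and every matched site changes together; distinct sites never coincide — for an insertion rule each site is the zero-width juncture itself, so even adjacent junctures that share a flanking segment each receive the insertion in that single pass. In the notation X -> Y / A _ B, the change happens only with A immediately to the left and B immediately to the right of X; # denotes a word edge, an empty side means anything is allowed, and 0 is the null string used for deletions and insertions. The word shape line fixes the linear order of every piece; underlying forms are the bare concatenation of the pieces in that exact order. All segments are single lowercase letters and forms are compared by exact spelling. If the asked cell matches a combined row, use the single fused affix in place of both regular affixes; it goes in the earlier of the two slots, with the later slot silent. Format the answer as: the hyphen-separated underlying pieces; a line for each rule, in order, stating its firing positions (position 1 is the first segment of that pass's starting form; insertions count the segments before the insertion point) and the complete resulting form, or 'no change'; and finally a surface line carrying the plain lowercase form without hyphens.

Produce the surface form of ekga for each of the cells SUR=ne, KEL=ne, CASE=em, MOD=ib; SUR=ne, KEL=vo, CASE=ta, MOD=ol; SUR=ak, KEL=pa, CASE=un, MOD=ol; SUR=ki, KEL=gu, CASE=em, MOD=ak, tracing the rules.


cell SUR=ne, KEL=ne, CASE=em, MOD=ib:
underlying: ekga-fes-zo-ra-bok
1. f -> v, k -> g, p -> b, t -> d / _ Z: fires at position(s) 2: eggafeszorabok
2. f -> v, s -> z, t -> d / V _ V: fires at position(s) 5: eggaveszorabok
surface: eggaveszorabok

cell SUR=ne, KEL=vo, CASE=ta, MOD=ol:
underlying: ekga-fes-kla-ke-di
1. f -> v, k -> g, p -> b, t -> d / _ Z: fires at position(s) 2: eggafesklakedi
2. f -> v, s -> z, t -> d / V _ V: fires at position(s) 5: eggavesklakedi
surface: eggavesklakedi

cell SUR=ak, KEL=pa, CASE=un, MOD=ol:
underlying: ekga-kin-ke-e
1. f -> v, k -> g, p -> b, t -> d / _ Z: fires at position(s) 2: eggakinkee
2. f -> v, s -> z, t -> d / V _ V: no change
surface: eggakinkee

cell SUR=ki, KEL=gu, CASE=em, MOD=ak:
underlying: ekga-nu-ln-lan-bok
1. f -> v, k -> g, p -> b, t -> d / _ Z: fires at position(s) 2: egganulnlanbok
2. f -> v, s -> z, t -> d / V _ V: no change
surface: egganulnlanbok


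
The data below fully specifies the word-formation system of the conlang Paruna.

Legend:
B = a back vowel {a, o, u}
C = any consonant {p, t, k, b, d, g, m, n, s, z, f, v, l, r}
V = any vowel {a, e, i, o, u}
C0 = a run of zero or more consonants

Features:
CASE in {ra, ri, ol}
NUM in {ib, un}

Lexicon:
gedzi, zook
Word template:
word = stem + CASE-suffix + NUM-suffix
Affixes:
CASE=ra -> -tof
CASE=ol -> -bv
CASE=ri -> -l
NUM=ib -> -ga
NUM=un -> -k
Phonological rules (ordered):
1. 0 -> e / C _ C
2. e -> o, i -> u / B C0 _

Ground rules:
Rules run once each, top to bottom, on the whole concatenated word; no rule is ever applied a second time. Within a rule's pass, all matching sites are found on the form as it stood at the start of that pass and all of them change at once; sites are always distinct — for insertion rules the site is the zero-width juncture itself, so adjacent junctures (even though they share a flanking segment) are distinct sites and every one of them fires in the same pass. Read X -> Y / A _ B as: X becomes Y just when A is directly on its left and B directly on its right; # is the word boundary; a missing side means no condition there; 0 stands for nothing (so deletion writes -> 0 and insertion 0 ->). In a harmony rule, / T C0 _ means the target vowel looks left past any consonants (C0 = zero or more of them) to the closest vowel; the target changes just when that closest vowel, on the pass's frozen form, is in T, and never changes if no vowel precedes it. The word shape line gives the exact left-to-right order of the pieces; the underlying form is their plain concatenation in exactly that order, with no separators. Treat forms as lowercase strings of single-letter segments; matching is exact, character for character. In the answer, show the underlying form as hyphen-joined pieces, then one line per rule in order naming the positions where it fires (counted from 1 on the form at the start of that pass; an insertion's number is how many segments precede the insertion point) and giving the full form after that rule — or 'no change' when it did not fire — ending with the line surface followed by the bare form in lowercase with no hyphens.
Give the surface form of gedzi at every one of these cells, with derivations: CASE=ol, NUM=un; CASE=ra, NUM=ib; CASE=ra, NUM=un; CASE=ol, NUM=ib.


cell CASE=ol, NUM=un:
underlying: gedzi-bv-k
1. 0 -> e / C _ C: inserts after position(s) 3, 6, 7: gedezibevek
2. e -> o, i -> u / B C0 _: no change
surface: gedezibevek

cell CASE=ra, NUM=ib:
underlying: gedzi-tof-ga
1. 0 -> e / C _ C: inserts after position(s) 3, 8: gedezitofega
2. e -> o, i -> u / B C0 _: fires at position(s) 10: gedezitofoga
surface: gedezitofoga

cell CASE=ra, NUM=un:
underlying: gedzi-tof-k
1. 0 -> e / C _ C: inserts after position(s) 3, 8: gedezitofek
2. e -> o, i -> u / B C0 _: fires at position(s) 10: gedezitofok
surface: gedezitofok

cell CASE=ol, NUM=ib:
underlying: gedzi-bv-ga
1. 0 -> e / C _ C: inserts after position(s) 3, 6, 7: gedezibevega
2. e -> o, i -> u / B C0 _: no change
surface: gedezibevega


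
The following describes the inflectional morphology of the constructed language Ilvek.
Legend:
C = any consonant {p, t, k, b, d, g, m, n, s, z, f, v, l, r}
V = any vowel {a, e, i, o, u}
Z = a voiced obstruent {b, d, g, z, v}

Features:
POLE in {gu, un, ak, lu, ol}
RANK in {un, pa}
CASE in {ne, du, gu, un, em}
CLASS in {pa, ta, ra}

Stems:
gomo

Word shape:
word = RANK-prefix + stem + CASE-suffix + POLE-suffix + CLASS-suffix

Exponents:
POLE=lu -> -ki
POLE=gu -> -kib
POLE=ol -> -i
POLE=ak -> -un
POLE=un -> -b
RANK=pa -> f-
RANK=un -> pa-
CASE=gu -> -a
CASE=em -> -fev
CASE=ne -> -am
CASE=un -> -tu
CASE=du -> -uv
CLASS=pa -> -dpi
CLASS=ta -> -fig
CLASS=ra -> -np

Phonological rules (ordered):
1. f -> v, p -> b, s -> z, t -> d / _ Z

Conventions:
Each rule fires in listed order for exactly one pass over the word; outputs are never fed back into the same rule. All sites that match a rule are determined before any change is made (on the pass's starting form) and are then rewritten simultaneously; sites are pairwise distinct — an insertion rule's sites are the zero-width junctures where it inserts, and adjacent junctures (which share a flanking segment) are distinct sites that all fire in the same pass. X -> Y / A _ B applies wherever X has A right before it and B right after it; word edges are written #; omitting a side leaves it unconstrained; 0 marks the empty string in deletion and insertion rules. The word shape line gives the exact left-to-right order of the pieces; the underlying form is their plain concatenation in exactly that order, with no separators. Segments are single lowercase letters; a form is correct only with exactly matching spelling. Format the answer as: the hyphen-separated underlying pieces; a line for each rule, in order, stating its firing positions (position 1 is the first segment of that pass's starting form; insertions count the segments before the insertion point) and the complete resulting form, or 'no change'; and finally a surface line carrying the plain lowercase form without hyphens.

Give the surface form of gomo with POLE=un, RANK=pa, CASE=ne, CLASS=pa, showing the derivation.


underlying: f-gomo-am-b-dpi
1. f -> v, p -> b, s -> z, t -> d / _ Z: fires at position(s) 1: vgomoambdpi
surface: vgomoambdpi


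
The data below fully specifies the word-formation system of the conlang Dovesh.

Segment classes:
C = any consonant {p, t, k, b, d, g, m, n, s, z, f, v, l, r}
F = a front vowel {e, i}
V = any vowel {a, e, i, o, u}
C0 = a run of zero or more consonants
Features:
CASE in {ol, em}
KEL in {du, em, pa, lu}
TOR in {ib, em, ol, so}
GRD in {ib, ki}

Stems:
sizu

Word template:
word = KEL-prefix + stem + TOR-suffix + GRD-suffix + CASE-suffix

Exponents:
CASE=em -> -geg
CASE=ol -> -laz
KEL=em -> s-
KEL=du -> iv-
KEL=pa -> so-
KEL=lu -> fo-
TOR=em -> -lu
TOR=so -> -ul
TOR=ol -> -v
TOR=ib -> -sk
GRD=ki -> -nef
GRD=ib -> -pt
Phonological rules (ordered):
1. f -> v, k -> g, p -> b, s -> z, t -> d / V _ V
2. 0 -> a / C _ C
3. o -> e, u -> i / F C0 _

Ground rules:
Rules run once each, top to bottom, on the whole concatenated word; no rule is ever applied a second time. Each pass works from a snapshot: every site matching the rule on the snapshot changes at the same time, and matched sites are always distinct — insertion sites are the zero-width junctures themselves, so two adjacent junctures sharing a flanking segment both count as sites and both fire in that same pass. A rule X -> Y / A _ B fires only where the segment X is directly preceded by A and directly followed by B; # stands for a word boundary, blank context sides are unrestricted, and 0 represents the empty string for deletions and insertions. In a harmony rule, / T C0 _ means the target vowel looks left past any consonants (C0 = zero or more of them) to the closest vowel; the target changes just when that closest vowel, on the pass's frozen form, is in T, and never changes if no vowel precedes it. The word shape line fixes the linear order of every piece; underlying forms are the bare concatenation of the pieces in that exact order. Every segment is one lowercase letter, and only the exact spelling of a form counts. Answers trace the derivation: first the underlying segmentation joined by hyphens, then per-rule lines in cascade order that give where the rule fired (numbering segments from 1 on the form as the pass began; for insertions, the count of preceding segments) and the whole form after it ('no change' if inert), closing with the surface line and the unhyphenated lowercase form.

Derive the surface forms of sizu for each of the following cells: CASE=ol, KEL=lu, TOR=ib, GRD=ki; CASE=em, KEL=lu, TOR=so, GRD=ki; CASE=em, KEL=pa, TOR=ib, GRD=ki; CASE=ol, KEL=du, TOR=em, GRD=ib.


cell CASE=ol, KEL=lu, TOR=ib, GRD=ki:
underlying: fo-sizu-sk-nef-laz
1. f -> v, k -> g, p -> b, s -> z, t -> d / V _ V: fires at position(s) 3: fozizuskneflaz
2. 0 -> a / C _ C: inserts after position(s) 7, 8, 11: fozizusakanefalaz
3. o -> e, u -> i / F C0 _: fires at position(s) 6: fozizisakanefalaz
surface: fozizisakanefalaz

cell CASE=em, KEL=lu, TOR=so, GRD=ki:
underlying: fo-sizu-ul-nef-geg
1. f -> v, k -> g, p -> b, s -> z, t -> d / V _ V: fires at position(s) 3: fozizuulnefgeg
2. 0 -> a / C _ C: inserts after position(s) 8, 11: fozizuulanefageg
3. o -> e, u -> i / F C0 _: fires at position(s) 6: foziziulanefageg
surface: foziziulanefageg

cell CASE=em, KEL=pa, TOR=ib, GRD=ki:
underlying: so-sizu-sk-nef-geg
1. f -> v, k -> g, p -> b, s -> z, t -> d / V _ V: fires at position(s) 3: sozizusknefgeg
2. 0 -> a / C _ C: inserts after position(s) 7, 8, 11: sozizusakanefageg
3. o -> e, u -> i / F C0 _: fires at position(s) 6: sozizisakanefageg
surface: sozizisakanefageg

cell CASE=ol, KEL=du, TOR=em, GRD=ib:
underlying: iv-sizu-lu-pt-laz
1. f -> v, k -> g, p -> b, s -> z, t -> d / V _ V: no change
2. 0 -> a / C _ C: inserts after position(s) 2, 9, 10: ivasizulupatalaz
3. o -> e, u -> i / F C0 _: fires at position(s) 7: ivasizilupatalaz
surface: ivasizilupatalaz


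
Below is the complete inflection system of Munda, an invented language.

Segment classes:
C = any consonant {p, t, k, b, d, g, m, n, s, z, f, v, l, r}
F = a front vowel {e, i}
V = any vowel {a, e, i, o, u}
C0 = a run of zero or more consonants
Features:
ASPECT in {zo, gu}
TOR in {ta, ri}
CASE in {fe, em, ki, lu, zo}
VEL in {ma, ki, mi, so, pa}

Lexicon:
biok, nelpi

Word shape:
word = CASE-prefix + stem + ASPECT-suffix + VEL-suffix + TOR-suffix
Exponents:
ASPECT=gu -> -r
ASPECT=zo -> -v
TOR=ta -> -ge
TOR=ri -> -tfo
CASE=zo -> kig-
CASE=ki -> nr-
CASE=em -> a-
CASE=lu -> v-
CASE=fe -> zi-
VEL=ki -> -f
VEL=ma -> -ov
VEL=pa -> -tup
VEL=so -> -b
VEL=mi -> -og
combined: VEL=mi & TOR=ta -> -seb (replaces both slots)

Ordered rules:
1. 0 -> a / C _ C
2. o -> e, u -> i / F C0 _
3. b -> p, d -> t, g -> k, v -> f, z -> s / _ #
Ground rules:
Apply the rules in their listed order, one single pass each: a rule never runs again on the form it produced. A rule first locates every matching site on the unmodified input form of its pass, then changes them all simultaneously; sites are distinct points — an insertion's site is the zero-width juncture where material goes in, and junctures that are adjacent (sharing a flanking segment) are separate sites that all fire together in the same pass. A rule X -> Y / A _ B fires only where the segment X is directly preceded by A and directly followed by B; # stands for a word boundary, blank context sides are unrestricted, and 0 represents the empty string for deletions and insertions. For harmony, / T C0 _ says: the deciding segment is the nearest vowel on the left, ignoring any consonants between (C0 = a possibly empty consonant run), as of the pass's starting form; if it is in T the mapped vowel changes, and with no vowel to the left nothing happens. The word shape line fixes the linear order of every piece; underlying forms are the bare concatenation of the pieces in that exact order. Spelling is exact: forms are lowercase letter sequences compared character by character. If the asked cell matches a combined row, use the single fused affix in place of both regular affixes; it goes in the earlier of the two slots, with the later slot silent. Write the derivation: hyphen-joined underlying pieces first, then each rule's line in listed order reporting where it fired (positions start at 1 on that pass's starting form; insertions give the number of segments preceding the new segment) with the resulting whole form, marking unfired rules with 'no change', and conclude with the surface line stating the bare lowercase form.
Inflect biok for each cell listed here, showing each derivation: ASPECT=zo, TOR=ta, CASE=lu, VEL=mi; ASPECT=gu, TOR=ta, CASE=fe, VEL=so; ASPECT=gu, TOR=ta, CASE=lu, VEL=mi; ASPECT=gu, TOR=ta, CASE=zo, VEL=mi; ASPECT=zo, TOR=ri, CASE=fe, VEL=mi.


cell ASPECT=zo, TOR=ta, CASE=lu, VEL=mi:
underlying: v-biok-v-seb
1. 0 -> a / C _ C: inserts after position(s) 1, 5, 6: vabiokavaseb
2. o -> e, u -> i / F C0 _: fires at position(s) 5: vabiekavaseb
3. b -> p, d -> t, g -> k, v -> f, z -> s / _ #: fires at position(s) 12: vabiekavasep
surface: vabiekavasep

cell ASPECT=gu, TOR=ta, CASE=fe, VEL=so:
underlying: zi-biok-r-b-ge
1. 0 -> a / C _ C: inserts after position(s) 6, 7, 8: zibiokarabage
2. o -> e, u -> i / F C0 _: fires at position(s) 5: zibiekarabage
3. b -> p, d -> t, g -> k, v -> f, z -> s / _ #: no change
surface: zibiekarabage

cell ASPECT=gu, TOR=ta, CASE=lu, VEL=mi:
underlying: v-biok-r-seb
1. 0 -> a / C _ C: inserts after position(s) 1, 5, 6: vabiokaraseb
2. o -> e, u -> i / F C0 _: fires at position(s) 5: vabiekaraseb
3. b -> p, d -> t, g -> k, v -> f, z -> s / _ #: fires at position(s) 12: vabiekarasep
surface: vabiekarasep

cell ASPECT=gu, TOR=ta, CASE=zo, VEL=mi:
underlying: kig-biok-r-seb
1. 0 -> a / C _ C: inserts after position(s) 3, 7, 8: kigabiokaraseb
2. o -> e, u -> i / F C0 _: fires at position(s) 7: kigabiekaraseb
3. b -> p, d -> t, g -> k, v -> f, z -> s / _ #: fires at position(s) 14: kigabiekarasep
surface: kigabiekarasep

cell ASPECT=zo, TOR=ri, CASE=fe, VEL=mi:
underlying: zi-biok-v-og-tfo
1. 0 -> a / C _ C: inserts after position(s) 6, 9, 10: zibiokavogatafo
2. o -> e, u -> i / F C0 _: fires at position(s) 5: zibiekavogatafo
3. b -> p, d -> t, g -> k, v -> f, z -> s / _ #: no change
surface: zibiekavogatafo


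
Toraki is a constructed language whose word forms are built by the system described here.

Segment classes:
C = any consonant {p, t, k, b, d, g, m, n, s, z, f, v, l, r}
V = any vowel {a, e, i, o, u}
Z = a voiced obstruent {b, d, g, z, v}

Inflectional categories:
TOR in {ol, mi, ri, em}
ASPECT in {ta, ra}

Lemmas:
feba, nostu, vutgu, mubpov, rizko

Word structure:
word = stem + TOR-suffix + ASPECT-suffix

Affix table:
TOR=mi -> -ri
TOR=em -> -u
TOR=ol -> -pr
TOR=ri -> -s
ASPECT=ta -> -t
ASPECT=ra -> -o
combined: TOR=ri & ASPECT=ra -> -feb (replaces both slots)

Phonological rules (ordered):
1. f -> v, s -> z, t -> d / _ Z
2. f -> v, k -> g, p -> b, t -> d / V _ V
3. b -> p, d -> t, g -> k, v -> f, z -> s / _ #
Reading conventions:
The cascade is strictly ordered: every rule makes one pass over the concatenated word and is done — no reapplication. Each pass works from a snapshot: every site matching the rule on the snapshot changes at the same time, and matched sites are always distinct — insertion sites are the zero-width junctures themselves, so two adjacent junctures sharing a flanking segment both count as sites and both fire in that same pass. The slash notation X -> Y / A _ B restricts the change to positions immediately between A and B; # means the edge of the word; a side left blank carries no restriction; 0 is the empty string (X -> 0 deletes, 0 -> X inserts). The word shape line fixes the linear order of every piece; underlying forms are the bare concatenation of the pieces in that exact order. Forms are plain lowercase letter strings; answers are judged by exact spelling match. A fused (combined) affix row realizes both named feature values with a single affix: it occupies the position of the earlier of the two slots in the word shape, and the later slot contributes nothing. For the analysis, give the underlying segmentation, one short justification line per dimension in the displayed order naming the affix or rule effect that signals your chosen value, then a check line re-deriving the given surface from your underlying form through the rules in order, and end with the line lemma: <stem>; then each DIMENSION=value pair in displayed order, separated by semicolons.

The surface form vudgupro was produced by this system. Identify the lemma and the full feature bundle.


underlying: vutgu-pr-o
TOR=ol - signalled by the affix -pr
ASPECT=ra - signalled by the affix -o
check: vutgupro -> vudgupro -> vudgupro -> vudgupro
lemma: vutgu; TOR=ol; ASPECT=ra


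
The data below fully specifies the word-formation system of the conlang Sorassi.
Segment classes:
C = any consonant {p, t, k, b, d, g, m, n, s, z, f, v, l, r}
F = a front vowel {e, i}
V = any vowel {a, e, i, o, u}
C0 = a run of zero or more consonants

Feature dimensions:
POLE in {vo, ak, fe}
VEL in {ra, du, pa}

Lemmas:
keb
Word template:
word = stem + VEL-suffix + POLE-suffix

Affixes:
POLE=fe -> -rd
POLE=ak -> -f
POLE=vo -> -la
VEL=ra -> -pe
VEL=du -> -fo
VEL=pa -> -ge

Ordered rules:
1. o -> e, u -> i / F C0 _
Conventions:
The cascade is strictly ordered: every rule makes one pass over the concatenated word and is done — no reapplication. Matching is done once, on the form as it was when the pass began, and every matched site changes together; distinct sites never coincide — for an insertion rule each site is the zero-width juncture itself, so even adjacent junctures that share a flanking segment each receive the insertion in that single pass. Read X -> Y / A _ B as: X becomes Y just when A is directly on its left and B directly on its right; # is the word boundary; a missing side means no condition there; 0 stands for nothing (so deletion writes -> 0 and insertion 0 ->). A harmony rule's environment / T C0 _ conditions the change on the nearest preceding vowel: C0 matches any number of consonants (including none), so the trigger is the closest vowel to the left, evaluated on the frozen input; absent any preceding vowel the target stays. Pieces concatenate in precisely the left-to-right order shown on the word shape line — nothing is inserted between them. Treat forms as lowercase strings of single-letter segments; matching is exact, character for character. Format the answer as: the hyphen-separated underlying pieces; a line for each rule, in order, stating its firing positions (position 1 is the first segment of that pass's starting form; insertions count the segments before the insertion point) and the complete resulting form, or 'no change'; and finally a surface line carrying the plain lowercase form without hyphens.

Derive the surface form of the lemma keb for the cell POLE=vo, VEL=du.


underlying: keb-fo-la
1. o -> e, u -> i / F C0 _: fires at position(s) 5: kebfela
surface: kebfela


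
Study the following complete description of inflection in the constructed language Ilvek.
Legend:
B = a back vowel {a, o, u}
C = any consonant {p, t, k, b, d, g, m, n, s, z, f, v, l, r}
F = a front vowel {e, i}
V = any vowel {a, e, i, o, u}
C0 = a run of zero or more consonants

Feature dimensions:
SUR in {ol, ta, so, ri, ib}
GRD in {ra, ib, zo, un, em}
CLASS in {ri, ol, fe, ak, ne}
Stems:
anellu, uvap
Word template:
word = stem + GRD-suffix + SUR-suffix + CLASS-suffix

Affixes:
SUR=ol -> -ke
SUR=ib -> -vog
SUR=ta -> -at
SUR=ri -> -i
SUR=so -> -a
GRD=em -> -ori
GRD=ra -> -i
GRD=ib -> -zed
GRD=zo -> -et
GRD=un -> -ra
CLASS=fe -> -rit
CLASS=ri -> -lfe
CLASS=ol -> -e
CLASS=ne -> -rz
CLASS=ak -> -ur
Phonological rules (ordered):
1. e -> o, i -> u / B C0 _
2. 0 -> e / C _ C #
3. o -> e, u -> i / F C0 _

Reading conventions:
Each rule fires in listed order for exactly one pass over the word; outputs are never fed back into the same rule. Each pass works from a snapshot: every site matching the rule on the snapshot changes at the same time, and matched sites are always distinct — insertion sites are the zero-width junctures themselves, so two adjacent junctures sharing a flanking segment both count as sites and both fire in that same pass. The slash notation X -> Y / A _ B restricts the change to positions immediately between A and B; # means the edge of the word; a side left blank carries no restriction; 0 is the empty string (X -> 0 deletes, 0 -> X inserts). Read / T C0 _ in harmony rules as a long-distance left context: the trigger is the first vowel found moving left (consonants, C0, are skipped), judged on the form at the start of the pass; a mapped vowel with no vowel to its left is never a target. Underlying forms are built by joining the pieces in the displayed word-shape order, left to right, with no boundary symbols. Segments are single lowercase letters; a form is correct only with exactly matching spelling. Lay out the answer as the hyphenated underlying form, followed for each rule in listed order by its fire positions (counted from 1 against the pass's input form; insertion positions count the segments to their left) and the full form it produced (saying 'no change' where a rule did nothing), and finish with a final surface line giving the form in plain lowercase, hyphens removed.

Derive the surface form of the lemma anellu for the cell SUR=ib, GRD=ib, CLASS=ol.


underlying: anellu-zed-vog-e
1. e -> o, i -> u / B C0 _: fires at position(s) 3, 8, 13: anolluzodvogo
2. 0 -> e / C _ C #: no change
3. o -> e, u -> i / F C0 _: no change
surface: anolluzodvogo


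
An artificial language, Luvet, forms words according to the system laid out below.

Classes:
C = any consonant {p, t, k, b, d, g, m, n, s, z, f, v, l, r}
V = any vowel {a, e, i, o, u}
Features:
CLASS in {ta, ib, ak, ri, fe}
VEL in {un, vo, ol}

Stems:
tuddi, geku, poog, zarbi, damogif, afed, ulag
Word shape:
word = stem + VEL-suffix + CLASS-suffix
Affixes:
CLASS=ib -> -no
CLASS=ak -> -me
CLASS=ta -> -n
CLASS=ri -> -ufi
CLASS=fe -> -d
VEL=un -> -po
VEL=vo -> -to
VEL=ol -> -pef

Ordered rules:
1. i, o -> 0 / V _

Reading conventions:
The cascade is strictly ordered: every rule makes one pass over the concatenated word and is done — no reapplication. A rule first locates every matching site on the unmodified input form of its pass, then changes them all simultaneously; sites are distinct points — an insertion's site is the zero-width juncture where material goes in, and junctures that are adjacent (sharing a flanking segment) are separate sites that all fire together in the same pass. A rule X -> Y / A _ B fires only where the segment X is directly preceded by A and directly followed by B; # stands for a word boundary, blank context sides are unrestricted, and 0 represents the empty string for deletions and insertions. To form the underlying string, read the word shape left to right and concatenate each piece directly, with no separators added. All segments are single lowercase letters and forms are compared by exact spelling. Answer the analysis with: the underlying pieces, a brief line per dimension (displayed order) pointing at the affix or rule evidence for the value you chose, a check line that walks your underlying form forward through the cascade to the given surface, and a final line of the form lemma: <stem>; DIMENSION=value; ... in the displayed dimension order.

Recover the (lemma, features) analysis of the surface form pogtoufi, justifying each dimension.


underlying: poog-to-ufi
CLASS=ri - signalled by the affix -ufi
VEL=vo - signalled by the affix -to
check: poogtoufi -> pogtoufi
lemma: poog; CLASS=ri; VEL=vo


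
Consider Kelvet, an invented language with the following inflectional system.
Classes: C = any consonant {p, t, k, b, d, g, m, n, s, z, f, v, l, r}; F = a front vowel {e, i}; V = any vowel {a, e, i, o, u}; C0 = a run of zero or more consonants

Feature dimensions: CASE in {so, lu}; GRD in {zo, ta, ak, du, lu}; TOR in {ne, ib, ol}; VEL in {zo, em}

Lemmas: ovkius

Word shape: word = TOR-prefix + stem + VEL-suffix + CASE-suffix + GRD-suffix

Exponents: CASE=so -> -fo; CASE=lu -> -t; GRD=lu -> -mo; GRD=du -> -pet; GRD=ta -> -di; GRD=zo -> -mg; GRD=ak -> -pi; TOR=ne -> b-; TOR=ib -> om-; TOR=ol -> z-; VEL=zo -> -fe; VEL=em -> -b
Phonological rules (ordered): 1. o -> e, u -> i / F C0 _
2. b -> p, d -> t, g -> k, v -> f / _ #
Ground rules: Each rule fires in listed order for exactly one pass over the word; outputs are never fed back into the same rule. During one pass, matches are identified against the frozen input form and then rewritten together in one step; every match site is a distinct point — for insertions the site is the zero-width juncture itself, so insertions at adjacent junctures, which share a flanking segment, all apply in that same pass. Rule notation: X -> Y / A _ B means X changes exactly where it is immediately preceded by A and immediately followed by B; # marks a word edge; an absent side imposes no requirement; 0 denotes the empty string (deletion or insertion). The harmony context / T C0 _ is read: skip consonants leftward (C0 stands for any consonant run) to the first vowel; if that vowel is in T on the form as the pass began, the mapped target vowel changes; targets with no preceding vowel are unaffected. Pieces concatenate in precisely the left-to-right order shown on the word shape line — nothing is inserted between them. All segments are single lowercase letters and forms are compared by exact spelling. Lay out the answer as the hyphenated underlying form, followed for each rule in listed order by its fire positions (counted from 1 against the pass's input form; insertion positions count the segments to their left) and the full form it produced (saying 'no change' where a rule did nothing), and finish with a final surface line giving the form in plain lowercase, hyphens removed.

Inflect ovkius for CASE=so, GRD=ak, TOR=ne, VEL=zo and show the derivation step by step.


underlying: b-ovkius-fe-fo-pi
1. o -> e, u -> i / F C0 _: fires at position(s) 6, 11: bovkiisfefepi
2. b -> p, d -> t, g -> k, v -> f / _ #: no change
surface: bovkiisfefepi


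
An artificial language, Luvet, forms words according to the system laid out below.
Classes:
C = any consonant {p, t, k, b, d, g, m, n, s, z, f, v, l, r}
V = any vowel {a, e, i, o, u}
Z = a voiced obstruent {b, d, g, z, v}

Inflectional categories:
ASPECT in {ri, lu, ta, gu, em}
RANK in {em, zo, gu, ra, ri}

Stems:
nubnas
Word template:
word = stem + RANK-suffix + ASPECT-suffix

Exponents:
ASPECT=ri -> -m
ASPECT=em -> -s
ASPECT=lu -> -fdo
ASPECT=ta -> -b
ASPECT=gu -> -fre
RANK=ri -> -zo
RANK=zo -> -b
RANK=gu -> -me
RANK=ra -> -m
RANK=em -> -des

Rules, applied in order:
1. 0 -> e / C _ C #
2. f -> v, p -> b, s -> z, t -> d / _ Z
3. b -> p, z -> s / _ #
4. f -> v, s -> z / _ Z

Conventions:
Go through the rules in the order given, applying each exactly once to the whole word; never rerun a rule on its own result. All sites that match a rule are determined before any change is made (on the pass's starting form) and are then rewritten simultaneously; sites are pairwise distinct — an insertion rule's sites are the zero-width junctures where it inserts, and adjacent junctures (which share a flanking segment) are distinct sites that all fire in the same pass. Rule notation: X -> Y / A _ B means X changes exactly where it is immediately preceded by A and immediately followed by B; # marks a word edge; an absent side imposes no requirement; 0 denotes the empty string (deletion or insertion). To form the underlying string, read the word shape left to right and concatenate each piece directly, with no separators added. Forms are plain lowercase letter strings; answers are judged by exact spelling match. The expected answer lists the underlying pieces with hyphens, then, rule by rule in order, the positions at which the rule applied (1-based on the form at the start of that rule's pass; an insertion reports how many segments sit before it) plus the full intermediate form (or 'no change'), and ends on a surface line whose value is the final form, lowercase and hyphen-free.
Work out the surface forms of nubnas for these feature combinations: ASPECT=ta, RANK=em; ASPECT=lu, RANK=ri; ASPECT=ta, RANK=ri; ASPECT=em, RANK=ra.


cell ASPECT=ta, RANK=em:
underlying: nubnas-des-b
1. 0 -> e / C _ C #: inserts after position(s) 9: nubnasdeseb
2. f -> v, p -> b, s -> z, t -> d / _ Z: fires at position(s) 6: nubnazdeseb
3. b -> p, z -> s / _ #: fires at position(s) 11: nubnazdesep
4. f -> v, s -> z / _ Z: no change
surface: nubnazdesep

cell ASPECT=lu, RANK=ri:
underlying: nubnas-zo-fdo
1. 0 -> e / C _ C #: no change
2. f -> v, p -> b, s -> z, t -> d / _ Z: fires at position(s) 6, 9: nubnazzovdo
3. b -> p, z -> s / _ #: no change
4. f -> v, s -> z / _ Z: no change
surface: nubnazzovdo

cell ASPECT=ta, RANK=ri:
underlying: nubnas-zo-b
1. 0 -> e / C _ C #: no change
2. f -> v, p -> b, s -> z, t -> d / _ Z: fires at position(s) 6: nubnazzob
3. b -> p, z -> s / _ #: fires at position(s) 9: nubnazzop
4. f -> v, s -> z / _ Z: no change
surface: nubnazzop

cell ASPECT=em, RANK=ra:
underlying: nubnas-m-s
1. 0 -> e / C _ C #: inserts after position(s) 7: nubnasmes
2. f -> v, p -> b, s -> z, t -> d / _ Z: no change
3. b -> p, z -> s / _ #: no change
4. f -> v, s -> z / _ Z: no change
surface: nubnasmes


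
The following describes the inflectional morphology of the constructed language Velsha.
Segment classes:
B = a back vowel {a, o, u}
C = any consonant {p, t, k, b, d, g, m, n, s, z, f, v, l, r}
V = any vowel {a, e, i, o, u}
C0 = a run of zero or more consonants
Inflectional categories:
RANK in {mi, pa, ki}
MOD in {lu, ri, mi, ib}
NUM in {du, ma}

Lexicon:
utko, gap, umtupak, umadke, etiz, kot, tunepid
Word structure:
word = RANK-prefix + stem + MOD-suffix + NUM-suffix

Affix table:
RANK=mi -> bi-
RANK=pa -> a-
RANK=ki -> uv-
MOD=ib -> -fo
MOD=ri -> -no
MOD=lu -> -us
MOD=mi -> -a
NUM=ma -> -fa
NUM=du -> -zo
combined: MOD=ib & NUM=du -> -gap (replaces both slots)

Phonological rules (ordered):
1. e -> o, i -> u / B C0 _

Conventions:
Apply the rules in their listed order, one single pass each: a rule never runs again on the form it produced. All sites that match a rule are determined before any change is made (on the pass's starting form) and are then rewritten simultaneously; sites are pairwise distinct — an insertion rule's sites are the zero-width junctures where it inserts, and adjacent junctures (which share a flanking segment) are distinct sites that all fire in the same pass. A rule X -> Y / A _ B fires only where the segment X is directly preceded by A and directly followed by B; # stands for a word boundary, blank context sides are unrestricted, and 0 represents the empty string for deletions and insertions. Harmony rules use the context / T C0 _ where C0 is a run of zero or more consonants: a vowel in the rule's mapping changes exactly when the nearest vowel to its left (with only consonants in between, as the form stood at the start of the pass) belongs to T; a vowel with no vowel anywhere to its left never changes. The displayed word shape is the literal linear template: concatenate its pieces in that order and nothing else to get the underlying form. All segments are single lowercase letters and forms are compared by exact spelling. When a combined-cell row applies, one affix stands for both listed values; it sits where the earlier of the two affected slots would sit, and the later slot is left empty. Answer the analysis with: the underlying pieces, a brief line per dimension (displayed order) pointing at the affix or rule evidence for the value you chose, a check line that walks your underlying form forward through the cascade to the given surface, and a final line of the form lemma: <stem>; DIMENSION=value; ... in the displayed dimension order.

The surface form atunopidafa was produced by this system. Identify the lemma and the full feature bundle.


underlying: a-tunepid-a-fa
RANK=pa - signalled by the affix a-
MOD=mi - signalled by the affix -a
NUM=ma - signalled by the affix -fa
check: atunepidafa -> atunopidafa
lemma: tunepid; RANK=pa; MOD=mi; NUM=ma


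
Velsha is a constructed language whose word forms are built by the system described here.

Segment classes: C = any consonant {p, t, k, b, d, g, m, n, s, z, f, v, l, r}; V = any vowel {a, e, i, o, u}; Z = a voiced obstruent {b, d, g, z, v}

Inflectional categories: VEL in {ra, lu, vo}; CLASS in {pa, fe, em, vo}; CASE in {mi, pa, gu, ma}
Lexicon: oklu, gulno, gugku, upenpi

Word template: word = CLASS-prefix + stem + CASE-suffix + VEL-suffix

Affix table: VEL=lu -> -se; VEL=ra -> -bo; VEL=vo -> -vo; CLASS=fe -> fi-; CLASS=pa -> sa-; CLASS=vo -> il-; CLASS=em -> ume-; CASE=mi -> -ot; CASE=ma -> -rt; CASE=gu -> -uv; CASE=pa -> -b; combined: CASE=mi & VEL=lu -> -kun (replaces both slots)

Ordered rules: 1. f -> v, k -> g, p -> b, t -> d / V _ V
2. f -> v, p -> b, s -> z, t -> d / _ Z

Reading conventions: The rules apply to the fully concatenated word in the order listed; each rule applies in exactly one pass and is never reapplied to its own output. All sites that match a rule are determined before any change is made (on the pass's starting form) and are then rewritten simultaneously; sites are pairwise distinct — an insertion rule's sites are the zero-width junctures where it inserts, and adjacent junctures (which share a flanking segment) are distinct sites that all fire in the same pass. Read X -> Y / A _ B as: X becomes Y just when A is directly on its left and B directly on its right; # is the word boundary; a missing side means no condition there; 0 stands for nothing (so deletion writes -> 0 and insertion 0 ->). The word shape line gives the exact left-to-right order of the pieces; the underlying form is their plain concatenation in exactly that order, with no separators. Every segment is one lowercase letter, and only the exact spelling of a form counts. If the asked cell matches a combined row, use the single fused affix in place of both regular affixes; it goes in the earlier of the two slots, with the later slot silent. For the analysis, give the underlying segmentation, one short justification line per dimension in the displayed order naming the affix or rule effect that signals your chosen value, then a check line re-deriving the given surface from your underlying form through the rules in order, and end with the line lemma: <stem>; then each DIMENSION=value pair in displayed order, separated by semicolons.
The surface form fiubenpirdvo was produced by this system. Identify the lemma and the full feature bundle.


underlying: fi-upenpi-rt-vo
VEL=vo - signalled by the affix -vo
CLASS=fe - signalled by the affix fi-
CASE=ma - signalled by the affix -rt
check: fiupenpirtvo -> fiubenpirtvo -> fiubenpirdvo
lemma: upenpi; VEL=vo; CLASS=fe; CASE=ma
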